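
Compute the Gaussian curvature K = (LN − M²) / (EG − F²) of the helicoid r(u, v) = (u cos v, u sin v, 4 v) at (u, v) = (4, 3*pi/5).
K = -1/64

Coefficients of the first fundamental form: E = 1, F = 0, G = u^2 + 16.
Coefficients of the second fundamental form: L = 0, M = -4/sqrt(u^2 + 16), N = 0.
Assemble K = (LN − M²)/(EG − F²) = -16/(u^2 + 16)^2. At (u, v) = (4, 3*pi/5): K = -1/64.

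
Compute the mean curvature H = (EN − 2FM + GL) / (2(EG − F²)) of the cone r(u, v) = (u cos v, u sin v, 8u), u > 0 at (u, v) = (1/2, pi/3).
H = 8*sqrt(65)/65

With E = 65, F = 0, G = u^2, L = 0, M = 0, N = 8*sqrt(65)*u^2/(65*Abs(u)), assemble
  H = (EN − 2FM + GL) / (2(EG − F²)) = 4*sqrt(65)/(65*Abs(u)).
At (u, v) = (1/2, pi/3): H = 8*sqrt(65)/65.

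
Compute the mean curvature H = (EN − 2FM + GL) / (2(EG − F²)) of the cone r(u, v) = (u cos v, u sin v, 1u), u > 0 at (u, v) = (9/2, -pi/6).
H = sqrt(2)/18

With E = 2, F = 0, G = u^2, L = 0, M = 0, N = sqrt(2)*u^2/(2*Abs(u)), assemble
  H = (EN − 2FM + GL) / (2(EG − F²)) = sqrt(2)/(4*Abs(u)).
At (u, v) = (9/2, -pi/6): H = sqrt(2)/18.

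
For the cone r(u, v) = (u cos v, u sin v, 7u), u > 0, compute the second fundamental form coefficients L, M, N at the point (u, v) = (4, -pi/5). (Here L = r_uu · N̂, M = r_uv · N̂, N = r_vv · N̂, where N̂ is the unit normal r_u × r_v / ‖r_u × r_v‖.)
L = 0;  M = 0;  N = 14*sqrt(2)/5

Compute the unit normal N̂(u, v) = (-7*sqrt(2)*u*cos(v)/(10*Abs(u)), -7*sqrt(2)*u*sin(v)/(10*Abs(u)), sqrt(2)*u/(10*Abs(u))), and the second partials r_uu, r_uv, r_vv. Take dot products:
  L(u, v) = r_uu · N̂ = 0,
  M(u, v) = r_uv · N̂ = 0,
  N(u, v) = r_vv · N̂ = 7*sqrt(2)*u^2/(10*Abs(u)).
Evaluating at (u, v) = (4, -pi/5):
  L = 0, M = 0, N = 14*sqrt(2)/5.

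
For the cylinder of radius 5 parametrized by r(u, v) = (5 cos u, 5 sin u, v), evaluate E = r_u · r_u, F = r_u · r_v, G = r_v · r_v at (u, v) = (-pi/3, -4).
E = 25;  F = 0;  G = 1

Partials: r_u = (-5*sin(u), 5*cos(u), 0), r_v = (0, 0, 1). As functions of (u, v):
  E = r_u · r_u = 25,
  F = r_u · r_v = 0,
  G = r_v · r_v = 1.
Evaluating at (u, v) = (-pi/3, -4): E = 25, F = 0, G = 1.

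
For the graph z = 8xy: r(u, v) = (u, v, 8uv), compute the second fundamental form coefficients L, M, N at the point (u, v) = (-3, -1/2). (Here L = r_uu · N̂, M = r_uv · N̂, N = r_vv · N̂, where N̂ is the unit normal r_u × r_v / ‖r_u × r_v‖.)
L = 0;  M = 8*sqrt(593)/593;  N = 0

Compute the unit normal N̂(u, v) = (-8*v/sqrt(64*u^2 + 64*v^2 + 1), -8*u/sqrt(64*u^2 + 64*v^2 + 1), 1/sqrt(64*u^2 + 64*v^2 + 1)), and the second partials r_uu, r_uv, r_vv. Take dot products:
  L(u, v) = r_uu · N̂ = 0,
  M(u, v) = r_uv · N̂ = 8/sqrt(64*u^2 + 64*v^2 + 1),
  N(u, v) = r_vv · N̂ = 0.
Evaluating at (u, v) = (-3, -1/2):
  L = 0, M = 8*sqrt(593)/593, N = 0.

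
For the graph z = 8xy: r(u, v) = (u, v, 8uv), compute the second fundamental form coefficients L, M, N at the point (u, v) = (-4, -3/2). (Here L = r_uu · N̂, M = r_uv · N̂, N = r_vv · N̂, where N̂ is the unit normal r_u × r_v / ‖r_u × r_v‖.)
L = 0;  M = 8*sqrt(1169)/1169;  N = 0

Compute the unit normal N̂(u, v) = (-8*v/sqrt(64*u^2 + 64*v^2 + 1), -8*u/sqrt(64*u^2 + 64*v^2 + 1), 1/sqrt(64*u^2 + 64*v^2 + 1)), and the second partials r_uu, r_uv, r_vv. Take dot products:
  L(u, v) = r_uu · N̂ = 0,
  M(u, v) = r_uv · N̂ = 8/sqrt(64*u^2 + 64*v^2 + 1),
  N(u, v) = r_vv · N̂ = 0.
Evaluating at (u, v) = (-4, -3/2):
  L = 0, M = 8*sqrt(1169)/1169, N = 0.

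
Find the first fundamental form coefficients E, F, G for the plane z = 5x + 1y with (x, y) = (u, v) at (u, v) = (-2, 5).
E = 26;  F = 5;  G = 2

Partials: r_u = (1, 0, 5), r_v = (0, 1, 1). As functions of (u, v):
  E = r_u · r_u = 26,
  F = r_u · r_v = 5,
  G = r_v · r_v = 2.
Evaluating at (u, v) = (-2, 5): E = 26, F = 5, G = 2.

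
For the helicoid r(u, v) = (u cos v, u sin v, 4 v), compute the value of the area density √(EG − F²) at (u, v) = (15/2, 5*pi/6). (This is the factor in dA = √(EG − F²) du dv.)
√(EG − F²)|_{(15/2, 5*pi/6)} = 17/2

E = 1, F = 0, G = u^2 + 16, so EG − F² = u^2 + 16. Taking the positive square root: √(EG − F²) = sqrt(u^2 + 16). At (u, v) = (15/2, 5*pi/6): 17/2.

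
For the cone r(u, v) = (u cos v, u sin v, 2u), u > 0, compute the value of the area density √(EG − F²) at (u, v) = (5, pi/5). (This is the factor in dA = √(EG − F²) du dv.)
√(EG − F²)|_{(5, pi/5)} = 5*sqrt(5)

E = 5, F = 0, G = u^2, so EG − F² = 5*u^2. Taking the positive square root: √(EG − F²) = sqrt(5)*Abs(u). At (u, v) = (5, pi/5): 5*sqrt(5).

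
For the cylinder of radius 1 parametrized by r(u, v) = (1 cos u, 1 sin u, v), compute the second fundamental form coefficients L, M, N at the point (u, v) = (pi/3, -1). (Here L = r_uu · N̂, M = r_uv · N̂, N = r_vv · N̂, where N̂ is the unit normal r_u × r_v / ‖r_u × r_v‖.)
L = -1;  M = 0;  N = 0

Compute the unit normal N̂(u, v) = (cos(u), sin(u), 0), and the second partials r_uu, r_uv, r_vv. Take dot products:
  L(u, v) = r_uu · N̂ = -1,
  M(u, v) = r_uv · N̂ = 0,
  N(u, v) = r_vv · N̂ = 0.
Evaluating at (u, v) = (pi/3, -1):
  L = -1, M = 0, N = 0.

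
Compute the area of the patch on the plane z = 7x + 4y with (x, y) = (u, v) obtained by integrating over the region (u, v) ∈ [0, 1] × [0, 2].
Area = 2*sqrt(66)

Area = ∫∫ √(EG − F²) du dv with √(EG − F²) = sqrt(66). Integrating over [0, 1] × [0, 2] gives 2*sqrt(66).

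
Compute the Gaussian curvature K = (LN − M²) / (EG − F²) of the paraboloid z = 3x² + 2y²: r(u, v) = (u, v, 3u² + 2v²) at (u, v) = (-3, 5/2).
K = 24/180625

Coefficients of the first fundamental form: E = 36*u^2 + 1, F = 24*u*v, G = 16*v^2 + 1.
Coefficients of the second fundamental form: L = 6/sqrt(36*u^2 + 16*v^2 + 1), M = 0, N = 4/sqrt(36*u^2 + 16*v^2 + 1).
Assemble K = (LN − M²)/(EG − F²) = 24/(1296*u^4 + 1152*u^2*v^2 + 72*u^2 + 256*v^4 + 32*v^2 + 1). At (u, v) = (-3, 5/2): K = 24/180625.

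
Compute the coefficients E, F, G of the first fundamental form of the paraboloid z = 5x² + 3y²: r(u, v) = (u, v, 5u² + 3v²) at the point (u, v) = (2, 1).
E = 401;  F = 120;  G = 37

Partials: r_u = (1, 0, 10*u), r_v = (0, 1, 6*v). As functions of (u, v):
  E = r_u · r_u = 100*u^2 + 1,
  F = r_u · r_v = 60*u*v,
  G = r_v · r_v = 36*v^2 + 1.
Evaluating at (u, v) = (2, 1): E = 401, F = 120, G = 37.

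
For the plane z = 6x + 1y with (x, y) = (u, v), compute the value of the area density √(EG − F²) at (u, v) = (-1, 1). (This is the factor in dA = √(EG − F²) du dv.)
√(EG − F²)|_{(-1, 1)} = sqrt(38)

E = 37, F = 6, G = 2, so EG − F² = 38. Taking the positive square root: √(EG − F²) = sqrt(38). At (u, v) = (-1, 1): sqrt(38).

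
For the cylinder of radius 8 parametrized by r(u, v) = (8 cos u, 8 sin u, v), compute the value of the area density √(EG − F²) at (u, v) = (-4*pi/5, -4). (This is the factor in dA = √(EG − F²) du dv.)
√(EG − F²)|_{(-4*pi/5, -4)} = 8

E = 64, F = 0, G = 1, so EG − F² = 64. Taking the positive square root: √(EG − F²) = 8. At (u, v) = (-4*pi/5, -4): 8.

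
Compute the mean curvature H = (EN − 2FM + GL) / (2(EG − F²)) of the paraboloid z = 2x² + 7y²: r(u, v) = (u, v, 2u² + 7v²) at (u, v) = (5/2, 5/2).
H = 27*sqrt(1326)/15028

With E = 16*u^2 + 1, F = 56*u*v, G = 196*v^2 + 1, L = 4/sqrt(16*u^2 + 196*v^2 + 1), M = 0, N = 14/sqrt(16*u^2 + 196*v^2 + 1), assemble
  H = (EN − 2FM + GL) / (2(EG − F²)) = (112*u^2 + 392*v^2 + 9)/(16*u^2 + 196*v^2 + 1)^(3/2).
At (u, v) = (5/2, 5/2): H = 27*sqrt(1326)/15028.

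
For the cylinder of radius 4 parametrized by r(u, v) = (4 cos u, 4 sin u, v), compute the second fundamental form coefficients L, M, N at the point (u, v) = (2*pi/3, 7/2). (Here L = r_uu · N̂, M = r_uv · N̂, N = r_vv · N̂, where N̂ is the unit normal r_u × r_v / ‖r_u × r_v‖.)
L = -4;  M = 0;  N = 0

Compute the unit normal N̂(u, v) = (cos(u), sin(u), 0), and the second partials r_uu, r_uv, r_vv. Take dot products:
  L(u, v) = r_uu · N̂ = -4,
  M(u, v) = r_uv · N̂ = 0,
  N(u, v) = r_vv · N̂ = 0.
Evaluating at (u, v) = (2*pi/3, 7/2):
  L = -4, M = 0, N = 0.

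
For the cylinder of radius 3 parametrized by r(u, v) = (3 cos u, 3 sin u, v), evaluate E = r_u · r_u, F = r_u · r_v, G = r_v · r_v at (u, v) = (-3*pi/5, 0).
E = 9;  F = 0;  G = 1

Partials: r_u = (-3*sin(u), 3*cos(u), 0), r_v = (0, 0, 1). As functions of (u, v):
  E = r_u · r_u = 9,
  F = r_u · r_v = 0,
  G = r_v · r_v = 1.
Evaluating at (u, v) = (-3*pi/5, 0): E = 9, F = 0, G = 1.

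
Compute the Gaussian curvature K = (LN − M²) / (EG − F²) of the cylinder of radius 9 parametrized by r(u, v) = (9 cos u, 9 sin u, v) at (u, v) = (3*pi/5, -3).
K = 0

Coefficients of the first fundamental form: E = 81, F = 0, G = 1.
Coefficients of the second fundamental form: L = -9, M = 0, N = 0.
Assemble K = (LN − M²)/(EG − F²) = 0. At (u, v) = (3*pi/5, -3): K = 0.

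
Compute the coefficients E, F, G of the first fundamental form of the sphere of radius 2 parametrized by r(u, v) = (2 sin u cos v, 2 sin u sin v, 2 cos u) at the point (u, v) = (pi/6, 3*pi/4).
E = 4;  F = 0;  G = 1

Partials: r_u = (2*cos(u)*cos(v), 2*sin(v)*cos(u), -2*sin(u)), r_v = (-2*sin(u)*sin(v), 2*sin(u)*cos(v), 0). As functions of (u, v):
  E = r_u · r_u = 4,
  F = r_u · r_v = 0,
  G = r_v · r_v = 4*sin(u)^2.
Evaluating at (u, v) = (pi/6, 3*pi/4): E = 4, F = 0, G = 1.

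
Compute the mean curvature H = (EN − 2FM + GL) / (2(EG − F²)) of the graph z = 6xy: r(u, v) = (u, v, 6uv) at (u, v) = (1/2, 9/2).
H = -486*sqrt(739)/546121

With E = 36*v^2 + 1, F = 36*u*v, G = 36*u^2 + 1, L = 0, M = 6/sqrt(36*u^2 + 36*v^2 + 1), N = 0, assemble
  H = (EN − 2FM + GL) / (2(EG − F²)) = -216*u*v/(36*u^2 + 36*v^2 + 1)^(3/2).
At (u, v) = (1/2, 9/2): H = -486*sqrt(739)/546121.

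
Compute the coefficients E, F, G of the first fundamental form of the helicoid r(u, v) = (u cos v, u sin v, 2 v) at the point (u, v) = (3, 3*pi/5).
E = 1;  F = 0;  G = 13

Partials: r_u = (cos(v), sin(v), 0), r_v = (-u*sin(v), u*cos(v), 2). As functions of (u, v):
  E = r_u · r_u = 1,
  F = r_u · r_v = 0,
  G = r_v · r_v = u^2 + 4.
Evaluating at (u, v) = (3, 3*pi/5): E = 1, F = 0, G = 13.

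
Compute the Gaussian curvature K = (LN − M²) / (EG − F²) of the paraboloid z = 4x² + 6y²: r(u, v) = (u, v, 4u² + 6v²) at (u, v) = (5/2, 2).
K = 96/954529

Coefficients of the first fundamental form: E = 64*u^2 + 1, F = 96*u*v, G = 144*v^2 + 1.
Coefficients of the second fundamental form: L = 8/sqrt(64*u^2 + 144*v^2 + 1), M = 0, N = 12/sqrt(64*u^2 + 144*v^2 + 1).
Assemble K = (LN − M²)/(EG − F²) = 96/(4096*u^4 + 18432*u^2*v^2 + 128*u^2 + 20736*v^4 + 288*v^2 + 1). At (u, v) = (5/2, 2): K = 96/954529.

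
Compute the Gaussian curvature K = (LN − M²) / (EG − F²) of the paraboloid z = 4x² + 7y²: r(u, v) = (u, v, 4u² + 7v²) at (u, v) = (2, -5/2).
K = 28/549081

Coefficients of the first fundamental form: E = 64*u^2 + 1, F = 112*u*v, G = 196*v^2 + 1.
Coefficients of the second fundamental form: L = 8/sqrt(64*u^2 + 196*v^2 + 1), M = 0, N = 14/sqrt(64*u^2 + 196*v^2 + 1).
Assemble K = (LN − M²)/(EG − F²) = 112/(4096*u^4 + 25088*u^2*v^2 + 128*u^2 + 38416*v^4 + 392*v^2 + 1). At (u, v) = (2, -5/2): K = 28/549081.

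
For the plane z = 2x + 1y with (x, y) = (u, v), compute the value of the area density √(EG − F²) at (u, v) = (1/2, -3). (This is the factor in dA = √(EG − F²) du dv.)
√(EG − F²)|_{(1/2, -3)} = sqrt(6)

E = 5, F = 2, G = 2, so EG − F² = 6. Taking the positive square root: √(EG − F²) = sqrt(6). At (u, v) = (1/2, -3): sqrt(6).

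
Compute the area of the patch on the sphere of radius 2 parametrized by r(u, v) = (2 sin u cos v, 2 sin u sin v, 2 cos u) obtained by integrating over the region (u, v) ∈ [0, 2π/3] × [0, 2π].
Area = 12*pi

Area = ∫∫ √(EG − F²) du dv with √(EG − F²) = 4*Abs(sin(u)). Integrating over [0, 2π/3] × [0, 2π] gives 12*pi.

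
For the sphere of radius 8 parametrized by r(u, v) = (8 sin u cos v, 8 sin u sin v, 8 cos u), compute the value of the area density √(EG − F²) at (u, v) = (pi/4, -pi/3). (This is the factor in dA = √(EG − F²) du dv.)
√(EG − F²)|_{(pi/4, -pi/3)} = 32*sqrt(2)

E = 64, F = 0, G = 64*sin(u)^2, so EG − F² = 4096*sin(u)^2. Taking the positive square root: √(EG − F²) = 64*Abs(sin(u)). At (u, v) = (pi/4, -pi/3): 32*sqrt(2).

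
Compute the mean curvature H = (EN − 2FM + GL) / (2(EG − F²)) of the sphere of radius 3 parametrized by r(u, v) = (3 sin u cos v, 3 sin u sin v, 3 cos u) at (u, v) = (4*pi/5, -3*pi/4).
H = -1/3

With E = 9, F = 0, G = 9*sin(u)^2, L = -3*sin(u)/Abs(sin(u)), M = 0, N = -3*sin(u)^3/Abs(sin(u)), assemble
  H = (EN − 2FM + GL) / (2(EG − F²)) = -sin(u)/(3*Abs(sin(u))).
At (u, v) = (4*pi/5, -3*pi/4): H = -1/3.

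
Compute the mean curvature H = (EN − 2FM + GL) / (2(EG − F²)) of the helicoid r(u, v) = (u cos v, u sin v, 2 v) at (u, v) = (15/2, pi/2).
H = 0

With E = 1, F = 0, G = u^2 + 4, L = 0, M = -2/sqrt(u^2 + 4), N = 0, assemble
  H = (EN − 2FM + GL) / (2(EG − F²)) = 0.
At (u, v) = (15/2, pi/2): H = 0.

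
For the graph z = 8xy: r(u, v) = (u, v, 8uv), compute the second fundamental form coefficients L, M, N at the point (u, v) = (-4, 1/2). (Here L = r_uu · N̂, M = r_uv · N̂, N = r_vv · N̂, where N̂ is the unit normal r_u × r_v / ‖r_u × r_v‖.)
L = 0;  M = 8*sqrt(1041)/1041;  N = 0

Compute the unit normal N̂(u, v) = (-8*v/sqrt(64*u^2 + 64*v^2 + 1), -8*u/sqrt(64*u^2 + 64*v^2 + 1), 1/sqrt(64*u^2 + 64*v^2 + 1)), and the second partials r_uu, r_uv, r_vv. Take dot products:
  L(u, v) = r_uu · N̂ = 0,
  M(u, v) = r_uv · N̂ = 8/sqrt(64*u^2 + 64*v^2 + 1),
  N(u, v) = r_vv · N̂ = 0.
Evaluating at (u, v) = (-4, 1/2):
  L = 0, M = 8*sqrt(1041)/1041, N = 0.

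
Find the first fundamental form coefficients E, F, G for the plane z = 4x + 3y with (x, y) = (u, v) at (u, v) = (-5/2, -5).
E = 17;  F = 12;  G = 10

Partials: r_u = (1, 0, 4), r_v = (0, 1, 3). As functions of (u, v):
  E = r_u · r_u = 17,
  F = r_u · r_v = 12,
  G = r_v · r_v = 10.
Evaluating at (u, v) = (-5/2, -5): E = 17, F = 12, G = 10.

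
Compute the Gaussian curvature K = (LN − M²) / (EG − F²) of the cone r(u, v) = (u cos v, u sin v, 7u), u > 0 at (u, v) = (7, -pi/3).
K = 0

Coefficients of the first fundamental form: E = 50, F = 0, G = u^2.
Coefficients of the second fundamental form: L = 0, M = 0, N = 7*sqrt(2)*u^2/(10*Abs(u)).
Assemble K = (LN − M²)/(EG − F²) = 0. At (u, v) = (7, -pi/3): K = 0.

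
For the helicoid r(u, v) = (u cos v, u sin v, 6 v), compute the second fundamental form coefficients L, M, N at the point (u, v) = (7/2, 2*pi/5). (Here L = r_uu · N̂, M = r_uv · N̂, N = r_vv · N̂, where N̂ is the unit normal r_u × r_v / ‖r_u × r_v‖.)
L = 0;  M = -12*sqrt(193)/193;  N = 0

Compute the unit normal N̂(u, v) = (6*sin(v)/sqrt(u^2 + 36), -6*cos(v)/sqrt(u^2 + 36), u/sqrt(u^2 + 36)), and the second partials r_uu, r_uv, r_vv. Take dot products:
  L(u, v) = r_uu · N̂ = 0,
  M(u, v) = r_uv · N̂ = -6/sqrt(u^2 + 36),
  N(u, v) = r_vv · N̂ = 0.
Evaluating at (u, v) = (7/2, 2*pi/5):
  L = 0, M = -12*sqrt(193)/193, N = 0.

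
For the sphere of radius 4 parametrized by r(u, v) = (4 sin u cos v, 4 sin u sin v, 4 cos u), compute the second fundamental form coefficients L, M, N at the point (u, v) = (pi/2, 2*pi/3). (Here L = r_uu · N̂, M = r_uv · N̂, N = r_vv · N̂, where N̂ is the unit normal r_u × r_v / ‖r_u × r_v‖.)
L = -4;  M = 0;  N = -4

Compute the unit normal N̂(u, v) = (sin(u)^2*cos(v)/Abs(sin(u)), sin(u)^2*sin(v)/Abs(sin(u)), sin(2*u)/(2*Abs(sin(u)))), and the second partials r_uu, r_uv, r_vv. Take dot products:
  L(u, v) = r_uu · N̂ = -4*sin(u)/Abs(sin(u)),
  M(u, v) = r_uv · N̂ = 0,
  N(u, v) = r_vv · N̂ = -4*sin(u)^3/Abs(sin(u)).
Evaluating at (u, v) = (pi/2, 2*pi/3):
  L = -4, M = 0, N = -4.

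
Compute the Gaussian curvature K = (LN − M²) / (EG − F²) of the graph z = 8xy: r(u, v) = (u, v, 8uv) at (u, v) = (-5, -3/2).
K = -64/3045025

Coefficients of the first fundamental form: E = 64*v^2 + 1, F = 64*u*v, G = 64*u^2 + 1.
Coefficients of the second fundamental form: L = 0, M = 8/sqrt(64*u^2 + 64*v^2 + 1), N = 0.
Assemble K = (LN − M²)/(EG − F²) = -64/(4096*u^4 + 8192*u^2*v^2 + 128*u^2 + 4096*v^4 + 128*v^2 + 1). At (u, v) = (-5, -3/2): K = -64/3045025.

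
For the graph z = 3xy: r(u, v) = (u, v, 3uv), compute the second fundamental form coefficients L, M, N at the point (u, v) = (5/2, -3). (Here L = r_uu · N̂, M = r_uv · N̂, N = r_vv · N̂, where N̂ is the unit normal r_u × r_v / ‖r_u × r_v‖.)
L = 0;  M = 6*sqrt(553)/553;  N = 0

Compute the unit normal N̂(u, v) = (-3*v/sqrt(9*u^2 + 9*v^2 + 1), -3*u/sqrt(9*u^2 + 9*v^2 + 1), 1/sqrt(9*u^2 + 9*v^2 + 1)), and the second partials r_uu, r_uv, r_vv. Take dot products:
  L(u, v) = r_uu · N̂ = 0,
  M(u, v) = r_uv · N̂ = 3/sqrt(9*u^2 + 9*v^2 + 1),
  N(u, v) = r_vv · N̂ = 0.
Evaluating at (u, v) = (5/2, -3):
  L = 0, M = 6*sqrt(553)/553, N = 0.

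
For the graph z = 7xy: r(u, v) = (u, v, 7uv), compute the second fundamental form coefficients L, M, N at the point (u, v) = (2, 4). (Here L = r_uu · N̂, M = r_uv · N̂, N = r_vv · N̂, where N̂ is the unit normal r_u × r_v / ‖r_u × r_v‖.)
L = 0;  M = 7*sqrt(109)/327;  N = 0

Compute the unit normal N̂(u, v) = (-7*v/sqrt(49*u^2 + 49*v^2 + 1), -7*u/sqrt(49*u^2 + 49*v^2 + 1), 1/sqrt(49*u^2 + 49*v^2 + 1)), and the second partials r_uu, r_uv, r_vv. Take dot products:
  L(u, v) = r_uu · N̂ = 0,
  M(u, v) = r_uv · N̂ = 7/sqrt(49*u^2 + 49*v^2 + 1),
  N(u, v) = r_vv · N̂ = 0.
Evaluating at (u, v) = (2, 4):
  L = 0, M = 7*sqrt(109)/327, N = 0.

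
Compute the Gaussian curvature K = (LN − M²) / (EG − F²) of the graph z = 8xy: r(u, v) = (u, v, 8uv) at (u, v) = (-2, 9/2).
K = -64/2411809

Coefficients of the first fundamental form: E = 64*v^2 + 1, F = 64*u*v, G = 64*u^2 + 1.
Coefficients of the second fundamental form: L = 0, M = 8/sqrt(64*u^2 + 64*v^2 + 1), N = 0.
Assemble K = (LN − M²)/(EG − F²) = -64/(4096*u^4 + 8192*u^2*v^2 + 128*u^2 + 4096*v^4 + 128*v^2 + 1). At (u, v) = (-2, 9/2): K = -64/2411809.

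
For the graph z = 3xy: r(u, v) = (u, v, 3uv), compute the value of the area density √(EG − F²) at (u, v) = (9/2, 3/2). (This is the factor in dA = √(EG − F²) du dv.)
√(EG − F²)|_{(9/2, 3/2)} = sqrt(814)/2

E = 9*v^2 + 1, F = 9*u*v, G = 9*u^2 + 1, so EG − F² = 9*u^2 + 9*v^2 + 1. Taking the positive square root: √(EG − F²) = sqrt(9*u^2 + 9*v^2 + 1). At (u, v) = (9/2, 3/2): sqrt(814)/2.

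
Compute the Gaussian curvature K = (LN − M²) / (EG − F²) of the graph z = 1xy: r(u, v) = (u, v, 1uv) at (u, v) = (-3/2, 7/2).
K = -4/961

Coefficients of the first fundamental form: E = v^2 + 1, F = u*v, G = u^2 + 1.
Coefficients of the second fundamental form: L = 0, M = 1/sqrt(u^2 + v^2 + 1), N = 0.
Assemble K = (LN − M²)/(EG − F²) = 1/((u^2*v^2 - (u^2 + 1)*(v^2 + 1))*(u^2 + v^2 + 1)). At (u, v) = (-3/2, 7/2): K = -4/961.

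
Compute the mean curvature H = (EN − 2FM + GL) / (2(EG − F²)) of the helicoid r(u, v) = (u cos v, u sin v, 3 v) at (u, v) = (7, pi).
H = 0

With E = 1, F = 0, G = u^2 + 9, L = 0, M = -3/sqrt(u^2 + 9), N = 0, assemble
  H = (EN − 2FM + GL) / (2(EG − F²)) = 0.
At (u, v) = (7, pi): H = 0.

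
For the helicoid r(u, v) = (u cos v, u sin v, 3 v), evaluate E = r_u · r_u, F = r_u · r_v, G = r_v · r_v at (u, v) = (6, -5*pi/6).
E = 1;  F = 0;  G = 45

Partials: r_u = (cos(v), sin(v), 0), r_v = (-u*sin(v), u*cos(v), 3). As functions of (u, v):
  E = r_u · r_u = 1,
  F = r_u · r_v = 0,
  G = r_v · r_v = u^2 + 9.
Evaluating at (u, v) = (6, -5*pi/6): E = 1, F = 0, G = 45.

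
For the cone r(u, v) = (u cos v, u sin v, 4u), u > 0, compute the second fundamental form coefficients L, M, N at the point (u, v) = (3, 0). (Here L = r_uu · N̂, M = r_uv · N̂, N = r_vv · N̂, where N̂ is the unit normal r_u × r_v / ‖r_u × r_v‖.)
L = 0;  M = 0;  N = 12*sqrt(17)/17

Compute the unit normal N̂(u, v) = (-4*sqrt(17)*u*cos(v)/(17*Abs(u)), -4*sqrt(17)*u*sin(v)/(17*Abs(u)), sqrt(17)*u/(17*Abs(u))), and the second partials r_uu, r_uv, r_vv. Take dot products:
  L(u, v) = r_uu · N̂ = 0,
  M(u, v) = r_uv · N̂ = 0,
  N(u, v) = r_vv · N̂ = 4*sqrt(17)*u^2/(17*Abs(u)).
Evaluating at (u, v) = (3, 0):
  L = 0, M = 0, N = 12*sqrt(17)/17.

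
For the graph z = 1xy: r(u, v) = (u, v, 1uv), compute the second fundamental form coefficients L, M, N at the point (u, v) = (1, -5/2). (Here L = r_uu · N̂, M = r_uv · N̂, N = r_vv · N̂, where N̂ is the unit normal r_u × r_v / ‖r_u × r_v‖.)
L = 0;  M = 2*sqrt(33)/33;  N = 0

Compute the unit normal N̂(u, v) = (-v/sqrt(u^2 + v^2 + 1), -u/sqrt(u^2 + v^2 + 1), 1/sqrt(u^2 + v^2 + 1)), and the second partials r_uu, r_uv, r_vv. Take dot products:
  L(u, v) = r_uu · N̂ = 0,
  M(u, v) = r_uv · N̂ = 1/sqrt(u^2 + v^2 + 1),
  N(u, v) = r_vv · N̂ = 0.
Evaluating at (u, v) = (1, -5/2):
  L = 0, M = 2*sqrt(33)/33, N = 0.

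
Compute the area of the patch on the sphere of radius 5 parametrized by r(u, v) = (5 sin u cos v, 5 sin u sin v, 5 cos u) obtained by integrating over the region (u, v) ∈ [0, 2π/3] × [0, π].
Area = 75*pi/2

Area = ∫∫ √(EG − F²) du dv with √(EG − F²) = 25*Abs(sin(u)). Integrating over [0, 2π/3] × [0, π] gives 75*pi/2.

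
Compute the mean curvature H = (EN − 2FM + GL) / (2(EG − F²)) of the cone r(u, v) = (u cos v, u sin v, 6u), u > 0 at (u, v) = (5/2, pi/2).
H = 6*sqrt(37)/185

With E = 37, F = 0, G = u^2, L = 0, M = 0, N = 6*sqrt(37)*u^2/(37*Abs(u)), assemble
  H = (EN − 2FM + GL) / (2(EG − F²)) = 3*sqrt(37)/(37*Abs(u)).
At (u, v) = (5/2, pi/2): H = 6*sqrt(37)/185.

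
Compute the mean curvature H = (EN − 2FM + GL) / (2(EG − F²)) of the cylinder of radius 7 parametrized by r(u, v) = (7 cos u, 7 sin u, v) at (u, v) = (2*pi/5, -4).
H = -1/14

With E = 49, F = 0, G = 1, L = -7, M = 0, N = 0, assemble
  H = (EN − 2FM + GL) / (2(EG − F²)) = -1/14.
At (u, v) = (2*pi/5, -4): H = -1/14.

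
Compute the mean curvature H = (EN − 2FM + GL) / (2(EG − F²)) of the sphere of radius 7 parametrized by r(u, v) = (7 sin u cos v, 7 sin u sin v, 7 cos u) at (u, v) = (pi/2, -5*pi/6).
H = -1/7

With E = 49, F = 0, G = 49*sin(u)^2, L = -7*sin(u)/Abs(sin(u)), M = 0, N = -7*sin(u)^3/Abs(sin(u)), assemble
  H = (EN − 2FM + GL) / (2(EG − F²)) = -sin(u)/(7*Abs(sin(u))).
At (u, v) = (pi/2, -5*pi/6): H = -1/7.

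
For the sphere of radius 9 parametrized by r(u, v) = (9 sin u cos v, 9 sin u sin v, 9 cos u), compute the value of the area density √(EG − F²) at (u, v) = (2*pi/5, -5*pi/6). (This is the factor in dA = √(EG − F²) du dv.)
√(EG − F²)|_{(2*pi/5, -5*pi/6)} = 81*sqrt(2*sqrt(5) + 10)/4

E = 81, F = 0, G = 81*sin(u)^2, so EG − F² = 6561*sin(u)^2. Taking the positive square root: √(EG − F²) = 81*Abs(sin(u)). At (u, v) = (2*pi/5, -5*pi/6): 81*sqrt(2*sqrt(5) + 10)/4.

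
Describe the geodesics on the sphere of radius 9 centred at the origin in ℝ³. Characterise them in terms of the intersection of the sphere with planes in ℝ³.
Geodesics on the sphere of radius 9 are great circles — circles of radius 9 obtained as the intersection of the sphere with planes through the origin (the centre of the sphere).

A curve α(t) of nonzero constant speed on the sphere of radius 9 is a geodesic iff its acceleration α̈ is everywhere normal to the surface, i.e. parallel to the radial vector α(t). Then d/dt(α × α̇) = α̇ × α̇ + α × α̈ = 0, so α × α̇ is a constant vector n ≠ 0 and α(t) · n = 0 for all t: α lies in the plane through the origin with normal n. The intersection of that plane with the sphere is a circle of radius 9 (a great circle). Conversely, a great circle traversed at constant speed has centripetal acceleration pointing at the origin, hence normal to the sphere, so every great circle is a geodesic.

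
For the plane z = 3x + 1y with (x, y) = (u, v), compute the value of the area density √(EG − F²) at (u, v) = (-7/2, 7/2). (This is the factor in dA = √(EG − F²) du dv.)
√(EG − F²)|_{(-7/2, 7/2)} = sqrt(11)

E = 10, F = 3, G = 2, so EG − F² = 11. Taking the positive square root: √(EG − F²) = sqrt(11). At (u, v) = (-7/2, 7/2): sqrt(11).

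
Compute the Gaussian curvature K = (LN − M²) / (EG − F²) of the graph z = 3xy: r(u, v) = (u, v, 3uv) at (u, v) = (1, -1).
K = -9/361

Coefficients of the first fundamental form: E = 9*v^2 + 1, F = 9*u*v, G = 9*u^2 + 1.
Coefficients of the second fundamental form: L = 0, M = 3/sqrt(9*u^2 + 9*v^2 + 1), N = 0.
Assemble K = (LN − M²)/(EG − F²) = -9/(81*u^4 + 162*u^2*v^2 + 18*u^2 + 81*v^4 + 18*v^2 + 1). At (u, v) = (1, -1): K = -9/361.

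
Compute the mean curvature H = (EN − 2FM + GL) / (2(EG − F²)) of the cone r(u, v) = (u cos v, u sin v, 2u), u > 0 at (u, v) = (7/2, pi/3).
H = 2*sqrt(5)/35

With E = 5, F = 0, G = u^2, L = 0, M = 0, N = 2*sqrt(5)*u^2/(5*Abs(u)), assemble
  H = (EN − 2FM + GL) / (2(EG − F²)) = sqrt(5)/(5*Abs(u)).
At (u, v) = (7/2, pi/3): H = 2*sqrt(5)/35.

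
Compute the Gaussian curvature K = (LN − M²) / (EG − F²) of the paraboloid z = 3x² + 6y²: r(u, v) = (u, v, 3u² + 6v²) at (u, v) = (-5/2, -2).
K = 18/160801

Coefficients of the first fundamental form: E = 36*u^2 + 1, F = 72*u*v, G = 144*v^2 + 1.
Coefficients of the second fundamental form: L = 6/sqrt(36*u^2 + 144*v^2 + 1), M = 0, N = 12/sqrt(36*u^2 + 144*v^2 + 1).
Assemble K = (LN − M²)/(EG − F²) = 72/(1296*u^4 + 10368*u^2*v^2 + 72*u^2 + 20736*v^4 + 288*v^2 + 1). At (u, v) = (-5/2, -2): K = 18/160801.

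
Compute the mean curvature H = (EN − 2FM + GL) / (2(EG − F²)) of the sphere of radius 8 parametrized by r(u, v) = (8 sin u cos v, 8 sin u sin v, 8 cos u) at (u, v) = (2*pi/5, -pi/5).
H = -1/8

With E = 64, F = 0, G = 64*sin(u)^2, L = -8*sin(u)/Abs(sin(u)), M = 0, N = -8*sin(u)^3/Abs(sin(u)), assemble
  H = (EN − 2FM + GL) / (2(EG − F²)) = -sin(u)/(8*Abs(sin(u))).
At (u, v) = (2*pi/5, -pi/5): H = -1/8.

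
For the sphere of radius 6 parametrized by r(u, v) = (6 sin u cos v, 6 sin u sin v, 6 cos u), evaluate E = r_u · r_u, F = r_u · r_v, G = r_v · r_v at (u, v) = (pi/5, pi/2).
E = 36;  F = 0;  G = 45/2 - 9*sqrt(5)/2

Partials: r_u = (6*cos(u)*cos(v), 6*sin(v)*cos(u), -6*sin(u)), r_v = (-6*sin(u)*sin(v), 6*sin(u)*cos(v), 0). As functions of (u, v):
  E = r_u · r_u = 36,
  F = r_u · r_v = 0,
  G = r_v · r_v = 36*sin(u)^2.
Evaluating at (u, v) = (pi/5, pi/2): E = 36, F = 0, G = 45/2 - 9*sqrt(5)/2.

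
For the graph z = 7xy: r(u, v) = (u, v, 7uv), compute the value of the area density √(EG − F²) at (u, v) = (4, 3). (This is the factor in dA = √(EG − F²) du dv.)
√(EG − F²)|_{(4, 3)} = sqrt(1226)

E = 49*v^2 + 1, F = 49*u*v, G = 49*u^2 + 1, so EG − F² = 49*u^2 + 49*v^2 + 1. Taking the positive square root: √(EG − F²) = sqrt(49*u^2 + 49*v^2 + 1). At (u, v) = (4, 3): sqrt(1226).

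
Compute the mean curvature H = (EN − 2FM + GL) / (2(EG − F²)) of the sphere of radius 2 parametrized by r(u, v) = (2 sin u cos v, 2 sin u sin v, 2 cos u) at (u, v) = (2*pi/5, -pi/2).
H = -1/2

With E = 4, F = 0, G = 4*sin(u)^2, L = -2*sin(u)/Abs(sin(u)), M = 0, N = -2*sin(u)^3/Abs(sin(u)), assemble
  H = (EN − 2FM + GL) / (2(EG − F²)) = -sin(u)/(2*Abs(sin(u))).
At (u, v) = (2*pi/5, -pi/2): H = -1/2.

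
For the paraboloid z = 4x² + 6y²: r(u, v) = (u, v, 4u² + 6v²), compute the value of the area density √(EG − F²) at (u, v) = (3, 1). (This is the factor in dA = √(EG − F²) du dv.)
√(EG − F²)|_{(3, 1)} = sqrt(721)

E = 64*u^2 + 1, F = 96*u*v, G = 144*v^2 + 1, so EG − F² = 64*u^2 + 144*v^2 + 1. Taking the positive square root: √(EG − F²) = sqrt(64*u^2 + 144*v^2 + 1). At (u, v) = (3, 1): sqrt(721).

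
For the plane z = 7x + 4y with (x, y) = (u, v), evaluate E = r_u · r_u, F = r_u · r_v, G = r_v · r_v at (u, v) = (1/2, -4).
E = 50;  F = 28;  G = 17

Partials: r_u = (1, 0, 7), r_v = (0, 1, 4). As functions of (u, v):
  E = r_u · r_u = 50,
  F = r_u · r_v = 28,
  G = r_v · r_v = 17.
Evaluating at (u, v) = (1/2, -4): E = 50, F = 28, G = 17.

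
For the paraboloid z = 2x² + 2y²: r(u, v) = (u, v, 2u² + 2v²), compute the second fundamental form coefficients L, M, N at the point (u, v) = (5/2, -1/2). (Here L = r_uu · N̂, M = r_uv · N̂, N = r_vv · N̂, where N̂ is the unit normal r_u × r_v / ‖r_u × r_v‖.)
L = 4*sqrt(105)/105;  M = 0;  N = 4*sqrt(105)/105

Compute the unit normal N̂(u, v) = (-4*u/sqrt(16*u^2 + 16*v^2 + 1), -4*v/sqrt(16*u^2 + 16*v^2 + 1), 1/sqrt(16*u^2 + 16*v^2 + 1)), and the second partials r_uu, r_uv, r_vv. Take dot products:
  L(u, v) = r_uu · N̂ = 4/sqrt(16*u^2 + 16*v^2 + 1),
  M(u, v) = r_uv · N̂ = 0,
  N(u, v) = r_vv · N̂ = 4/sqrt(16*u^2 + 16*v^2 + 1).
Evaluating at (u, v) = (5/2, -1/2):
  L = 4*sqrt(105)/105, M = 0, N = 4*sqrt(105)/105.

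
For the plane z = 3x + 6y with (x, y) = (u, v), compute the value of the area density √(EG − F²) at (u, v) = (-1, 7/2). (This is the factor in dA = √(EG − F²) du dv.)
√(EG − F²)|_{(-1, 7/2)} = sqrt(46)

E = 10, F = 18, G = 37, so EG − F² = 46. Taking the positive square root: √(EG − F²) = sqrt(46). At (u, v) = (-1, 7/2): sqrt(46).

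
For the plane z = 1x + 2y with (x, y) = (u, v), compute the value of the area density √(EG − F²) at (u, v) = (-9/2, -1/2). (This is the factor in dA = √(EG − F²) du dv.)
√(EG − F²)|_{(-9/2, -1/2)} = sqrt(6)

E = 2, F = 2, G = 5, so EG − F² = 6. Taking the positive square root: √(EG − F²) = sqrt(6). At (u, v) = (-9/2, -1/2): sqrt(6).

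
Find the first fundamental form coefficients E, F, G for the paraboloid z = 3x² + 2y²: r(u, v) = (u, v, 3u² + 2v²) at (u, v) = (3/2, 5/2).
E = 82;  F = 90;  G = 101

Partials: r_u = (1, 0, 6*u), r_v = (0, 1, 4*v). As functions of (u, v):
  E = r_u · r_u = 36*u^2 + 1,
  F = r_u · r_v = 24*u*v,
  G = r_v · r_v = 16*v^2 + 1.
Evaluating at (u, v) = (3/2, 5/2): E = 82, F = 90, G = 101.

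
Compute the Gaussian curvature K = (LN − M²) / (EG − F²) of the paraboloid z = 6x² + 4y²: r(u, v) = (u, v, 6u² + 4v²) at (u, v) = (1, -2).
K = 96/160801

Coefficients of the first fundamental form: E = 144*u^2 + 1, F = 96*u*v, G = 64*v^2 + 1.
Coefficients of the second fundamental form: L = 12/sqrt(144*u^2 + 64*v^2 + 1), M = 0, N = 8/sqrt(144*u^2 + 64*v^2 + 1).
Assemble K = (LN − M²)/(EG − F²) = 96/(20736*u^4 + 18432*u^2*v^2 + 288*u^2 + 4096*v^4 + 128*v^2 + 1). At (u, v) = (1, -2): K = 96/160801.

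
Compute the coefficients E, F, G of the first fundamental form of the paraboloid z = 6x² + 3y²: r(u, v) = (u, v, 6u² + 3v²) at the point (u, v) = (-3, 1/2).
E = 1297;  F = -108;  G = 10

Partials: r_u = (1, 0, 12*u), r_v = (0, 1, 6*v). As functions of (u, v):
  E = r_u · r_u = 144*u^2 + 1,
  F = r_u · r_v = 72*u*v,
  G = r_v · r_v = 36*v^2 + 1.
Evaluating at (u, v) = (-3, 1/2): E = 1297, F = -108, G = 10.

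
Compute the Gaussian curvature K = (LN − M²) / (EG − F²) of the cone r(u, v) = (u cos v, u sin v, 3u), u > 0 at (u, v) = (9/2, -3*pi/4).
K = 0

Coefficients of the first fundamental form: E = 10, F = 0, G = u^2.
Coefficients of the second fundamental form: L = 0, M = 0, N = 3*sqrt(10)*u^2/(10*Abs(u)).
Assemble K = (LN − M²)/(EG − F²) = 0. At (u, v) = (9/2, -3*pi/4): K = 0.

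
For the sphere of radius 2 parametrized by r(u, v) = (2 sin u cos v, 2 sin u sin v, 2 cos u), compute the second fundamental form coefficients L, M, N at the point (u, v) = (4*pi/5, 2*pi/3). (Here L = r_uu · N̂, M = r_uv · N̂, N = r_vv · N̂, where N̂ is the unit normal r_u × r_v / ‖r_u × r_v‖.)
L = -2;  M = 0;  N = -5/4 + sqrt(5)/4

Compute the unit normal N̂(u, v) = (sin(u)^2*cos(v)/Abs(sin(u)), sin(u)^2*sin(v)/Abs(sin(u)), sin(2*u)/(2*Abs(sin(u)))), and the second partials r_uu, r_uv, r_vv. Take dot products:
  L(u, v) = r_uu · N̂ = -2*sin(u)/Abs(sin(u)),
  M(u, v) = r_uv · N̂ = 0,
  N(u, v) = r_vv · N̂ = -2*sin(u)^3/Abs(sin(u)).
Evaluating at (u, v) = (4*pi/5, 2*pi/3):
  L = -2, M = 0, N = -5/4 + sqrt(5)/4.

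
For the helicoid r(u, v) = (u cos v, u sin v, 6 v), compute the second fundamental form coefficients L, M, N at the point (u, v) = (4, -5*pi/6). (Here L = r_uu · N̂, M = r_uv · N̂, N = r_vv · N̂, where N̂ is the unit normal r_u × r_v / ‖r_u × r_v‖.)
L = 0;  M = -3*sqrt(13)/13;  N = 0

Compute the unit normal N̂(u, v) = (6*sin(v)/sqrt(u^2 + 36), -6*cos(v)/sqrt(u^2 + 36), u/sqrt(u^2 + 36)), and the second partials r_uu, r_uv, r_vv. Take dot products:
  L(u, v) = r_uu · N̂ = 0,
  M(u, v) = r_uv · N̂ = -6/sqrt(u^2 + 36),
  N(u, v) = r_vv · N̂ = 0.
Evaluating at (u, v) = (4, -5*pi/6):
  L = 0, M = -3*sqrt(13)/13, N = 0.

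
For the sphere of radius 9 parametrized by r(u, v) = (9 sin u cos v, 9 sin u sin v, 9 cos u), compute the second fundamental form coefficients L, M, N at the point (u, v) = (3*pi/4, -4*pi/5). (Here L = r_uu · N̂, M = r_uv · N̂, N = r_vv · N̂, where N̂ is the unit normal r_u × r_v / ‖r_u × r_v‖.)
L = -9;  M = 0;  N = -9/2

Compute the unit normal N̂(u, v) = (sin(u)^2*cos(v)/Abs(sin(u)), sin(u)^2*sin(v)/Abs(sin(u)), sin(2*u)/(2*Abs(sin(u)))), and the second partials r_uu, r_uv, r_vv. Take dot products:
  L(u, v) = r_uu · N̂ = -9*sin(u)/Abs(sin(u)),
  M(u, v) = r_uv · N̂ = 0,
  N(u, v) = r_vv · N̂ = -9*sin(u)^3/Abs(sin(u)).
Evaluating at (u, v) = (3*pi/4, -4*pi/5):
  L = -9, M = 0, N = -9/2.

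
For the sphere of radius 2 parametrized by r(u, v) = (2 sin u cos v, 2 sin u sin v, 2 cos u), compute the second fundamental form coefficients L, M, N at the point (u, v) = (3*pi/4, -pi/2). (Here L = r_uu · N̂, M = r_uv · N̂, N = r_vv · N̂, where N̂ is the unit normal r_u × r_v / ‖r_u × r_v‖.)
L = -2;  M = 0;  N = -1

Compute the unit normal N̂(u, v) = (sin(u)^2*cos(v)/Abs(sin(u)), sin(u)^2*sin(v)/Abs(sin(u)), sin(2*u)/(2*Abs(sin(u)))), and the second partials r_uu, r_uv, r_vv. Take dot products:
  L(u, v) = r_uu · N̂ = -2*sin(u)/Abs(sin(u)),
  M(u, v) = r_uv · N̂ = 0,
  N(u, v) = r_vv · N̂ = -2*sin(u)^3/Abs(sin(u)).
Evaluating at (u, v) = (3*pi/4, -pi/2):
  L = -2, M = 0, N = -1.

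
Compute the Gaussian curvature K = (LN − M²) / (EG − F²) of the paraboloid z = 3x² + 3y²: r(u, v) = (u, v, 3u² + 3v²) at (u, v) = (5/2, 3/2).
K = 36/94249

Coefficients of the first fundamental form: E = 36*u^2 + 1, F = 36*u*v, G = 36*v^2 + 1.
Coefficients of the second fundamental form: L = 6/sqrt(36*u^2 + 36*v^2 + 1), M = 0, N = 6/sqrt(36*u^2 + 36*v^2 + 1).
Assemble K = (LN − M²)/(EG − F²) = 36/(1296*u^4 + 2592*u^2*v^2 + 72*u^2 + 1296*v^4 + 72*v^2 + 1). At (u, v) = (5/2, 3/2): K = 36/94249.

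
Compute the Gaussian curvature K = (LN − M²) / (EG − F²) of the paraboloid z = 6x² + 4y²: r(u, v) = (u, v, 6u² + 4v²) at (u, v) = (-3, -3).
K = 96/3508129

Coefficients of the first fundamental form: E = 144*u^2 + 1, F = 96*u*v, G = 64*v^2 + 1.
Coefficients of the second fundamental form: L = 12/sqrt(144*u^2 + 64*v^2 + 1), M = 0, N = 8/sqrt(144*u^2 + 64*v^2 + 1).
Assemble K = (LN − M²)/(EG − F²) = 96/(20736*u^4 + 18432*u^2*v^2 + 288*u^2 + 4096*v^4 + 128*v^2 + 1). At (u, v) = (-3, -3): K = 96/3508129.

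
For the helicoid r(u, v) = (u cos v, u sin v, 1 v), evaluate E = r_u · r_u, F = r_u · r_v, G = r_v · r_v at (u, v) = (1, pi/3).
E = 1;  F = 0;  G = 2

Partials: r_u = (cos(v), sin(v), 0), r_v = (-u*sin(v), u*cos(v), 1). As functions of (u, v):
  E = r_u · r_u = 1,
  F = r_u · r_v = 0,
  G = r_v · r_v = u^2 + 1.
Evaluating at (u, v) = (1, pi/3): E = 1, F = 0, G = 2.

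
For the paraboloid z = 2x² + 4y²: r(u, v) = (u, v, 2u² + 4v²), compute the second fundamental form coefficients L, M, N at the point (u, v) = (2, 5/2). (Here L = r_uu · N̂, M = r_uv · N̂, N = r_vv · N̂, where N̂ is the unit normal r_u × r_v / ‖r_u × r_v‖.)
L = 4*sqrt(465)/465;  M = 0;  N = 8*sqrt(465)/465

Compute the unit normal N̂(u, v) = (-4*u/sqrt(16*u^2 + 64*v^2 + 1), -8*v/sqrt(16*u^2 + 64*v^2 + 1), 1/sqrt(16*u^2 + 64*v^2 + 1)), and the second partials r_uu, r_uv, r_vv. Take dot products:
  L(u, v) = r_uu · N̂ = 4/sqrt(16*u^2 + 64*v^2 + 1),
  M(u, v) = r_uv · N̂ = 0,
  N(u, v) = r_vv · N̂ = 8/sqrt(16*u^2 + 64*v^2 + 1).
Evaluating at (u, v) = (2, 5/2):
  L = 4*sqrt(465)/465, M = 0, N = 8*sqrt(465)/465.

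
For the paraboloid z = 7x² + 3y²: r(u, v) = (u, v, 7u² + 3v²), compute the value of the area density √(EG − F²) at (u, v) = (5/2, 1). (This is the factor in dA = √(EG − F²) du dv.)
√(EG − F²)|_{(5/2, 1)} = sqrt(1262)

E = 196*u^2 + 1, F = 84*u*v, G = 36*v^2 + 1, so EG − F² = 196*u^2 + 36*v^2 + 1. Taking the positive square root: √(EG − F²) = sqrt(196*u^2 + 36*v^2 + 1). At (u, v) = (5/2, 1): sqrt(1262).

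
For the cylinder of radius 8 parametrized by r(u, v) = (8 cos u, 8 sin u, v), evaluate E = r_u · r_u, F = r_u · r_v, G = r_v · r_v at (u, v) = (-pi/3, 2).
E = 64;  F = 0;  G = 1

Partials: r_u = (-8*sin(u), 8*cos(u), 0), r_v = (0, 0, 1). As functions of (u, v):
  E = r_u · r_u = 64,
  F = r_u · r_v = 0,
  G = r_v · r_v = 1.
Evaluating at (u, v) = (-pi/3, 2): E = 64, F = 0, G = 1.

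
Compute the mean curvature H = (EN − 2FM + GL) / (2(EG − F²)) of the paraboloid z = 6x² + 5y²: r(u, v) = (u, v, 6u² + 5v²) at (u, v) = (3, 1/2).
H = 6641*sqrt(1322)/1747684

With E = 144*u^2 + 1, F = 120*u*v, G = 100*v^2 + 1, L = 12/sqrt(144*u^2 + 100*v^2 + 1), M = 0, N = 10/sqrt(144*u^2 + 100*v^2 + 1), assemble
  H = (EN − 2FM + GL) / (2(EG − F²)) = (720*u^2 + 600*v^2 + 11)/(144*u^2 + 100*v^2 + 1)^(3/2).
At (u, v) = (3, 1/2): H = 6641*sqrt(1322)/1747684.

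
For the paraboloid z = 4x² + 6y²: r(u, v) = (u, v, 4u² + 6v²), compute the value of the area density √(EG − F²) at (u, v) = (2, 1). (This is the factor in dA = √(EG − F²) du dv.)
√(EG − F²)|_{(2, 1)} = sqrt(401)

E = 64*u^2 + 1, F = 96*u*v, G = 144*v^2 + 1, so EG − F² = 64*u^2 + 144*v^2 + 1. Taking the positive square root: √(EG − F²) = sqrt(64*u^2 + 144*v^2 + 1). At (u, v) = (2, 1): sqrt(401).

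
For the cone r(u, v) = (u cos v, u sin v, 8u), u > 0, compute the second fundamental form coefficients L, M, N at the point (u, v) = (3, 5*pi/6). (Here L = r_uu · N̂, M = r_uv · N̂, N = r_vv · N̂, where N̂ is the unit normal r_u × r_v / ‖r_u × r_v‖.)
L = 0;  M = 0;  N = 24*sqrt(65)/65

Compute the unit normal N̂(u, v) = (-8*sqrt(65)*u*cos(v)/(65*Abs(u)), -8*sqrt(65)*u*sin(v)/(65*Abs(u)), sqrt(65)*u/(65*Abs(u))), and the second partials r_uu, r_uv, r_vv. Take dot products:
  L(u, v) = r_uu · N̂ = 0,
  M(u, v) = r_uv · N̂ = 0,
  N(u, v) = r_vv · N̂ = 8*sqrt(65)*u^2/(65*Abs(u)).
Evaluating at (u, v) = (3, 5*pi/6):
  L = 0, M = 0, N = 24*sqrt(65)/65.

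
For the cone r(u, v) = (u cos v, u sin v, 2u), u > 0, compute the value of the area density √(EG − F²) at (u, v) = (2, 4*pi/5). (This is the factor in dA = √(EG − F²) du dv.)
√(EG − F²)|_{(2, 4*pi/5)} = 2*sqrt(5)

E = 5, F = 0, G = u^2, so EG − F² = 5*u^2. Taking the positive square root: √(EG − F²) = sqrt(5)*Abs(u). At (u, v) = (2, 4*pi/5): 2*sqrt(5).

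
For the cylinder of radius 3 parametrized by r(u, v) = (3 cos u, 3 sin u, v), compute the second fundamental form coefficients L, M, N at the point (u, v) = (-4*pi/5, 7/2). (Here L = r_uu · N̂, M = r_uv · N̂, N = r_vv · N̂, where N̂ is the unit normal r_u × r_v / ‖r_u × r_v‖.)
L = -3;  M = 0;  N = 0

Compute the unit normal N̂(u, v) = (cos(u), sin(u), 0), and the second partials r_uu, r_uv, r_vv. Take dot products:
  L(u, v) = r_uu · N̂ = -3,
  M(u, v) = r_uv · N̂ = 0,
  N(u, v) = r_vv · N̂ = 0.
Evaluating at (u, v) = (-4*pi/5, 7/2):
  L = -3, M = 0, N = 0.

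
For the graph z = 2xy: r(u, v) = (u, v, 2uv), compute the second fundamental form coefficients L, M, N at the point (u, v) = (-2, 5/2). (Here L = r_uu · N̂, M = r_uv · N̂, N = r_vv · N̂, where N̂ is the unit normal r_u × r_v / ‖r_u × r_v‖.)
L = 0;  M = sqrt(42)/21;  N = 0

Compute the unit normal N̂(u, v) = (-2*v/sqrt(4*u^2 + 4*v^2 + 1), -2*u/sqrt(4*u^2 + 4*v^2 + 1), 1/sqrt(4*u^2 + 4*v^2 + 1)), and the second partials r_uu, r_uv, r_vv. Take dot products:
  L(u, v) = r_uu · N̂ = 0,
  M(u, v) = r_uv · N̂ = 2/sqrt(4*u^2 + 4*v^2 + 1),
  N(u, v) = r_vv · N̂ = 0.
Evaluating at (u, v) = (-2, 5/2):
  L = 0, M = sqrt(42)/21, N = 0.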